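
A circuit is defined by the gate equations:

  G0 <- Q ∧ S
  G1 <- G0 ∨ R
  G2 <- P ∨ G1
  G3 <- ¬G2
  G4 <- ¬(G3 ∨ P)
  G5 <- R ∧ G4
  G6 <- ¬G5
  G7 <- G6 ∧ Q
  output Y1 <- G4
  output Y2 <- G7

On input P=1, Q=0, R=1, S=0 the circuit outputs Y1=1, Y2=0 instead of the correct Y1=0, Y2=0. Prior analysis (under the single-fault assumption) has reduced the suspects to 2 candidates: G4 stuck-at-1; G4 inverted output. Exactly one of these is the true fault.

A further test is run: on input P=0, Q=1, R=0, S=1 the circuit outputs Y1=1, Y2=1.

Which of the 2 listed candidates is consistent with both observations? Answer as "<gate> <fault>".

Evaluate each candidate on input P=0, Q=1, R=0, S=1:
  G4 stuck-at-1: G0=1, G1=1, G2=1, G3=0, G4=1 [stuck-at-1], G5=0, G6=1, G7=1 → Y1=1, Y2=1 — matches
  G4 inverted output: G0=1, G1=1, G2=1, G3=0, G4=0 [inverted output], G5=0, G6=1, G7=1 → Y1=0, Y2=1 — eliminated
Only G4 stuck-at-1 reproduces the observed Y1=1, Y2=1.

G4 stuck-at-1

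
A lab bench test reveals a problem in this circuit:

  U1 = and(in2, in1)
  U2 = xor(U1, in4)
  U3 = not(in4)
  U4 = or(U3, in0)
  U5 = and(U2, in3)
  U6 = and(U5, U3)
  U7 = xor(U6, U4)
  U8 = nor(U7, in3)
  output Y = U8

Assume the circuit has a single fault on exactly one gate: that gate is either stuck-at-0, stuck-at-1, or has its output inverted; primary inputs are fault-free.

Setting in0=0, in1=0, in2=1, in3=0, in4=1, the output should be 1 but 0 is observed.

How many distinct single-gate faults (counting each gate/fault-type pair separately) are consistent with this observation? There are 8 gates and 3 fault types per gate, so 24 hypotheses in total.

10

Fault-free: U1=0, U2=1, U3=0, U4=0, U5=0, U6=0, U7=0, U8=1 → 1. Observed 0.
  U1: none of the 3 fault types match ✗
  U2: none of the 3 fault types match ✗
  U3: stuck-at-1, inverted output ✓; others ✗
  U4: stuck-at-1, inverted output ✓; others ✗
  U5: none of the 3 fault types match ✗
  U6: stuck-at-1, inverted output ✓; others ✗
  U7: stuck-at-1, inverted output ✓; others ✗
  U8: stuck-at-0, inverted output ✓; others ✗
Consistent faults: {U3 stuck-at-1, U3 inverted output, U4 stuck-at-1, U4 inverted output, U6 stuck-at-1, U6 inverted output, U7 stuck-at-1, U7 inverted output, U8 stuck-at-0, U8 inverted output} — 10 in all.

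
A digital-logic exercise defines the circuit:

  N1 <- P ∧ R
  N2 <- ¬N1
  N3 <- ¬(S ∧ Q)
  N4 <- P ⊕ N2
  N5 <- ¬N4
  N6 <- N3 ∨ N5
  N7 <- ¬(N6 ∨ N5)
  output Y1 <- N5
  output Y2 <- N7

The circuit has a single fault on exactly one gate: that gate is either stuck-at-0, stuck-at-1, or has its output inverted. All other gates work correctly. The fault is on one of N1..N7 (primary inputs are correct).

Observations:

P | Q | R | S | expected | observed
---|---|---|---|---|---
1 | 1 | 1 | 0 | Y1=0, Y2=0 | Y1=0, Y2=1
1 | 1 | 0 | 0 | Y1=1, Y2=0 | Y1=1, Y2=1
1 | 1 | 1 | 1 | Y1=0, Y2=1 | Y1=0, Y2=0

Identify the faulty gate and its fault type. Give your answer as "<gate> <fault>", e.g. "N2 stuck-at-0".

Fault-free values for test 1 (P=1, Q=1, R=1, S=0): N1=1, N2=0, N3=1, N4=1, N5=0, N6=1, N7=0, giving Y1=0, Y2=0. Observed Y1=0, Y2=1.
Test 1: faults giving observed Y1=0, Y2=1 are {N3 stuck-at-0, N3 inverted output, N6 stuck-at-0, N6 inverted output, N7 stuck-at-1, N7 inverted output}.
Test 2 (P=1, Q=1, R=0, S=0): fault-free N1=0, N2=1, N3=1, N4=0, N5=1, N6=1, N7=0 → Y1=1, Y2=0; observed Y1=1, Y2=1. Eliminates N3 stuck-at-0, N3 inverted output, N6 stuck-at-0, N6 inverted output.
Test 3 (P=1, Q=1, R=1, S=1): fault-free N1=1, N2=0, N3=0, N4=1, N5=0, N6=0, N7=1 → Y1=0, Y2=1; observed Y1=0, Y2=0. Eliminates N7 stuck-at-1.
Only N7 inverted output is consistent with every test.

N7 inverted output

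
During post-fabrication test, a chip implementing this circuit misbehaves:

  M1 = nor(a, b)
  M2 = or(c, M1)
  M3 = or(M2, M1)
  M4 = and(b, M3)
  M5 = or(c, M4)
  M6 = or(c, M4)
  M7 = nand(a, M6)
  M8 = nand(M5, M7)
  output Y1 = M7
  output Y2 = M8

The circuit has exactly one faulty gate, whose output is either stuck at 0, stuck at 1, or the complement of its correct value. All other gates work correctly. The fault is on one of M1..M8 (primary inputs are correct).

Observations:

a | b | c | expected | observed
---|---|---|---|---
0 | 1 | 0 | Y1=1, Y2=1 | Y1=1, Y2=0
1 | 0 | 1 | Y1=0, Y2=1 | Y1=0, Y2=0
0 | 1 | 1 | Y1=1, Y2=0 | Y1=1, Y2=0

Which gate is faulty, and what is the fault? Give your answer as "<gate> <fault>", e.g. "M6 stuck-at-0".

M8 stuck-at-0

Fault-free values for test 1 (a=0, b=1, c=0): M1=0, M2=0, M3=0, M4=0, M5=0, M6=0, M7=1, M8=1, giving Y1=1, Y2=1. Observed Y1=1, Y2=0.
Test 1: faults giving observed Y1=1, Y2=0 are {M1 stuck-at-1, M1 inverted output, M2 stuck-at-1, M2 inverted output, M3 stuck-at-1, M3 inverted output, M4 stuck-at-1, M4 inverted output, M5 stuck-at-1, M5 inverted output, M8 stuck-at-0, M8 inverted output}.
Test 2 (a=1, b=0, c=1): fault-free M1=0, M2=1, M3=1, M4=0, M5=1, M6=1, M7=0, M8=1 → Y1=0, Y2=1; observed Y1=0, Y2=0. Eliminates M1 stuck-at-1, M1 inverted output, M2 stuck-at-1, M2 inverted output, M3 stuck-at-1, M3 inverted output, M4 stuck-at-1, M4 inverted output, M5 stuck-at-1, M5 inverted output.
Test 3 (a=0, b=1, c=1): fault-free M1=0, M2=1, M3=1, M4=1, M5=1, M6=1, M7=1, M8=0 → Y1=1, Y2=0; observed Y1=1, Y2=0. Eliminates M8 inverted output.
Only M8 stuck-at-0 is consistent with every test.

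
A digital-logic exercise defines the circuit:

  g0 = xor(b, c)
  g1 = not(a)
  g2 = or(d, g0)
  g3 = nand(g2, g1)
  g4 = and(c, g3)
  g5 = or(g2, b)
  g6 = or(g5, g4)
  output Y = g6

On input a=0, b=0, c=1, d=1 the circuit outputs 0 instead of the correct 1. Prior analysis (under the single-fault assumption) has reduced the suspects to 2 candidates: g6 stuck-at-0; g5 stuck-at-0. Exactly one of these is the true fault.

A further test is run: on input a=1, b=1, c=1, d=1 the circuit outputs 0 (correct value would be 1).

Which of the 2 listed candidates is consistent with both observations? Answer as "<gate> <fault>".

g6 stuck-at-0

Evaluate each candidate on input a=1, b=1, c=1, d=1:
  g6 stuck-at-0: g0=0, g1=0, g2=1, g3=1, g4=1, g5=1, g6=0 [stuck-at-0] → 0 — matches
  g5 stuck-at-0: g0=0, g1=0, g2=1, g3=1, g4=1, g5=0 [stuck-at-0], g6=1 → 1 — eliminated
Only g6 stuck-at-0 reproduces the observed 0.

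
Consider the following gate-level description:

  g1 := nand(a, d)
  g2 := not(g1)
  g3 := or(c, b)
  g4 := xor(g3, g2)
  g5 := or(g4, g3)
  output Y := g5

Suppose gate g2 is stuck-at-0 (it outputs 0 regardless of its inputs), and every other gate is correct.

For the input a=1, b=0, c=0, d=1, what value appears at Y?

0

Propagate with g2 forced: g1=0, g2=0 [stuck-at-0], g3=0, g4=0, g5=0.
So Y = 0. (Without the fault it would be 1.)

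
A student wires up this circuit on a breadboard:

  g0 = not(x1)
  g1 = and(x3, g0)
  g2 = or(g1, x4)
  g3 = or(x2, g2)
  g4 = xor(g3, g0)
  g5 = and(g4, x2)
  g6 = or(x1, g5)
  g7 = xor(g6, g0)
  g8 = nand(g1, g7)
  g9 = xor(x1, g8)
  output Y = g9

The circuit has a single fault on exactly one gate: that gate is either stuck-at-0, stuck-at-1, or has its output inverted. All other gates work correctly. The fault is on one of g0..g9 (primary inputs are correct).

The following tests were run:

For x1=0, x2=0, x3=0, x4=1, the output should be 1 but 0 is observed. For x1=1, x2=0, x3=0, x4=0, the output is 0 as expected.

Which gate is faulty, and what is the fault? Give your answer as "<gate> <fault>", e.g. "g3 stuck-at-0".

g9 stuck-at-0

Fault-free values for test 1 (x1=0, x2=0, x3=0, x4=1): g0=1, g1=0, g2=1, g3=1, g4=0, g5=0, g6=0, g7=1, g8=1, g9=1, giving Y=1. Observed 0.
Test 1: faults giving observed 0 are {g1 stuck-at-1, g1 inverted output, g8 stuck-at-0, g8 inverted output, g9 stuck-at-0, g9 inverted output}.
Test 2 (x1=1, x2=0, x3=0, x4=0): fault-free g0=0, g1=0, g2=0, g3=0, g4=0, g5=0, g6=1, g7=1, g8=1, g9=0 → 0; observed 0. Eliminates g1 stuck-at-1, g1 inverted output, g8 stuck-at-0, g8 inverted output, g9 inverted output.
Only g9 stuck-at-0 is consistent with every test.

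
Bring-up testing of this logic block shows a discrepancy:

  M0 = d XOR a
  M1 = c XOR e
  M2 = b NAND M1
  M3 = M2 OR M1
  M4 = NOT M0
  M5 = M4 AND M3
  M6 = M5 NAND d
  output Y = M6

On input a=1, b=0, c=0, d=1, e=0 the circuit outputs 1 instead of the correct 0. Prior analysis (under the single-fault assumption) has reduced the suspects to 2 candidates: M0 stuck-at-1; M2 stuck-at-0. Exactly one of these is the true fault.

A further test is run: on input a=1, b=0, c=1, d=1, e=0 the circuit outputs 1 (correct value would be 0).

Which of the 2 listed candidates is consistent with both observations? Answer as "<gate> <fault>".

M0 stuck-at-1

Evaluate each candidate on input a=1, b=0, c=1, d=1, e=0:
  M0 stuck-at-1: M0=1 [stuck-at-1], M1=1, M2=1, M3=1, M4=0, M5=0, M6=1 → 1 — matches
  M2 stuck-at-0: M0=0, M1=1, M2=0 [stuck-at-0], M3=1, M4=1, M5=1, M6=0 → 0 — eliminated
Only M0 stuck-at-1 reproduces the observed 1.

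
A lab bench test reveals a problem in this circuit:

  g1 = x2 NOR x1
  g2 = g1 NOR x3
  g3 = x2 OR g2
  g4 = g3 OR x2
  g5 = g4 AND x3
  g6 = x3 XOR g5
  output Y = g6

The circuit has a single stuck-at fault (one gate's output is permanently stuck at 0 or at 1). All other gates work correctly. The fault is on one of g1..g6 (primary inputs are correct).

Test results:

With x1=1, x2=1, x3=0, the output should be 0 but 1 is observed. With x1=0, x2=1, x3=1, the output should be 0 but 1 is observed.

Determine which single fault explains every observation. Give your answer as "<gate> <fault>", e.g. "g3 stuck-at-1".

g6 stuck-at-1

Fault-free values for test 1 (x1=1, x2=1, x3=0): g1=0, g2=1, g3=1, g4=1, g5=0, g6=0, giving Y=0. Observed 1.
Test 1: faults giving observed 1 are {g5 stuck-at-1, g6 stuck-at-1}.
Test 2 (x1=0, x2=1, x3=1): fault-free g1=0, g2=0, g3=1, g4=1, g5=1, g6=0 → 0; observed 1. Eliminates g5 stuck-at-1.
Only g6 stuck-at-1 is consistent with every test.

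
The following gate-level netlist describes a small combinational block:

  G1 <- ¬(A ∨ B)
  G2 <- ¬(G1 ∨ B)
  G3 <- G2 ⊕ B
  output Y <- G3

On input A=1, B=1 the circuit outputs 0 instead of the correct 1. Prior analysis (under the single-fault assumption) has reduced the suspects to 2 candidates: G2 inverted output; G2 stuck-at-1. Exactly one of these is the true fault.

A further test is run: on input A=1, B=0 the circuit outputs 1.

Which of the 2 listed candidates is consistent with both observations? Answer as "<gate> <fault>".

Evaluate each candidate on input A=1, B=0:
  G2 inverted output: G1=0, G2=0 [inverted output], G3=0 → 0 — eliminated
  G2 stuck-at-1: G1=0, G2=1 [stuck-at-1], G3=1 → 1 — matches
Only G2 stuck-at-1 reproduces the observed 1.

G2 stuck-at-1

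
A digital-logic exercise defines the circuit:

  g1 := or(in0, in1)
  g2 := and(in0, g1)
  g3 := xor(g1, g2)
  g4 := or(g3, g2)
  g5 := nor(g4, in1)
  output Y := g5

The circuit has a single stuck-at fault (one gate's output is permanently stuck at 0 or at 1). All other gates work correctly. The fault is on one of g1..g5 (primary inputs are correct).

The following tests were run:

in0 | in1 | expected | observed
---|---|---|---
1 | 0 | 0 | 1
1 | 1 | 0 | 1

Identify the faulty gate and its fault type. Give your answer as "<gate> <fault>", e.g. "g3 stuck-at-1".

g5 stuck-at-1

Fault-free values for test 1 (in0=1, in1=0): g1=1, g2=1, g3=0, g4=1, g5=0, giving Y=0. Observed 1.
Test 1: faults giving observed 1 are {g1 stuck-at-0, g4 stuck-at-0, g5 stuck-at-1}.
Test 2 (in0=1, in1=1): fault-free g1=1, g2=1, g3=0, g4=1, g5=0 → 0; observed 1. Eliminates g1 stuck-at-0, g4 stuck-at-0.
Only g5 stuck-at-1 is consistent with every test.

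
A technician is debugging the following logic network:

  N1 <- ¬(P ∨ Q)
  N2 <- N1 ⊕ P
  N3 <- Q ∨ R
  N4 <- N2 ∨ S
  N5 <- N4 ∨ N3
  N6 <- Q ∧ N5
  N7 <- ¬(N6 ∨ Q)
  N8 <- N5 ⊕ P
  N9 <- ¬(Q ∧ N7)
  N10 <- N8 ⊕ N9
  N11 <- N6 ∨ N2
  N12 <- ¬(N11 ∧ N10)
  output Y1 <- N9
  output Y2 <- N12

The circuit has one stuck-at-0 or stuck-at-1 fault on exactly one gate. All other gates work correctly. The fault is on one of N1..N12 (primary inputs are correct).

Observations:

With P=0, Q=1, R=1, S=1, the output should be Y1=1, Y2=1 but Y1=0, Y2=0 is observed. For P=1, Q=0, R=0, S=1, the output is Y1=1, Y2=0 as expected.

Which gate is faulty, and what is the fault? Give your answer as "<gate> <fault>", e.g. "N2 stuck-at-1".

N7 stuck-at-1

Fault-free values for test 1 (P=0, Q=1, R=1, S=1): N1=0, N2=0, N3=1, N4=1, N5=1, N6=1, N7=0, N8=1, N9=1, N10=0, N11=1, N12=1, giving Y1=1, Y2=1. Observed Y1=0, Y2=0.
Test 1: faults giving observed Y1=0, Y2=0 are {N7 stuck-at-1, N9 stuck-at-0}.
Test 2 (P=1, Q=0, R=0, S=1): fault-free N1=0, N2=1, N3=0, N4=1, N5=1, N6=0, N7=1, N8=0, N9=1, N10=1, N11=1, N12=0 → Y1=1, Y2=0; observed Y1=1, Y2=0. Eliminates N9 stuck-at-0.
Only N7 stuck-at-1 is consistent with every test.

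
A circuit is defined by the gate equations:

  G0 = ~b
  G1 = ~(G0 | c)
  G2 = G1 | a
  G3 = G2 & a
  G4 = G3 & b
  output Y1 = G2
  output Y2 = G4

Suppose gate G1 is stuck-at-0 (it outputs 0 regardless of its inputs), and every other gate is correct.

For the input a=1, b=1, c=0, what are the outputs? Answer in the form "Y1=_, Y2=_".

Y1=1, Y2=1

Propagate with G1 forced: G0=0, G1=0 [stuck-at-0], G2=1, G3=1, G4=1.
So the outputs are Y1=1, Y2=1. (Same as the fault-free value — the fault is masked on this input.)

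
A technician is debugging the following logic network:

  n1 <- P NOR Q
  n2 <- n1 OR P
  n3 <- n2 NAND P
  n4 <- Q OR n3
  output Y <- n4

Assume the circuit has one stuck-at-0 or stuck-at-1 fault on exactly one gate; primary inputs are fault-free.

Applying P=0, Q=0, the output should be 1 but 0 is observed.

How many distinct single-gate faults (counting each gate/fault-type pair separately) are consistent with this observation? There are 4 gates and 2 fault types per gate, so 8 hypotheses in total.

2

Fault-free: n1=1, n2=1, n3=1, n4=1 → 1. Observed 0.
  n1 stuck-at-0: output 1 ✗
  n1 stuck-at-1: output 1 ✗
  n2 stuck-at-0: output 1 ✗
  n2 stuck-at-1: output 1 ✗
  n3 stuck-at-0: output 0 ✓
  n3 stuck-at-1: output 1 ✗
  n4 stuck-at-0: output 0 ✓
  n4 stuck-at-1: output 1 ✗
Consistent faults: {n3 stuck-at-0, n4 stuck-at-0} — 2 in all.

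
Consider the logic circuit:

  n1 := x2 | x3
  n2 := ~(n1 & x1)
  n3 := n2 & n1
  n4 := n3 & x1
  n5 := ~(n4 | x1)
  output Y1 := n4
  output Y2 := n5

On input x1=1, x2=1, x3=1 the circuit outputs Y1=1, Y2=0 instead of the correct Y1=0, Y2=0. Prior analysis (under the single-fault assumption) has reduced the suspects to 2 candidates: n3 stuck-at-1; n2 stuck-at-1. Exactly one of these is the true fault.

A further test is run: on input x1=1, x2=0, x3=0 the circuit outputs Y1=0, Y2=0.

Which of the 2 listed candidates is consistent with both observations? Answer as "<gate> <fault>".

n2 stuck-at-1

Evaluate each candidate on input x1=1, x2=0, x3=0:
  n3 stuck-at-1: n1=0, n2=1, n3=1 [stuck-at-1], n4=1, n5=0 → Y1=1, Y2=0 — eliminated
  n2 stuck-at-1: n1=0, n2=1 [stuck-at-1], n3=0, n4=0, n5=0 → Y1=0, Y2=0 — matches
Only n2 stuck-at-1 reproduces the observed Y1=0, Y2=0.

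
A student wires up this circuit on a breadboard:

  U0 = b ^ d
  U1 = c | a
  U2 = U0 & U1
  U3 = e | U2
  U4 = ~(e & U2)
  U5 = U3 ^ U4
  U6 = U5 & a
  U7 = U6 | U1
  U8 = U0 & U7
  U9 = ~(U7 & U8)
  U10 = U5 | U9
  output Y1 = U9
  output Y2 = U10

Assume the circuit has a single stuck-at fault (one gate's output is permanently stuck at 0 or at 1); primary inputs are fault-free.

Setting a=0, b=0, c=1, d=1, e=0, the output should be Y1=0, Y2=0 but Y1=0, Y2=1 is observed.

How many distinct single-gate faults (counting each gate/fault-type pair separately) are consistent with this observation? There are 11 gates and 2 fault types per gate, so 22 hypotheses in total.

Fault-free: U0=1, U1=1, U2=1, U3=1, U4=1, U5=0, U6=0, U7=1, U8=1, U9=0, U10=0 → Y1=0, Y2=0. Observed Y1=0, Y2=1.
  U0: none of the 2 fault types match ✗
  U1: none of the 2 fault types match ✗
  U2: stuck-at-0 ✓; others ✗
  U3: stuck-at-0 ✓; others ✗
  U4: stuck-at-0 ✓; others ✗
  U5: stuck-at-1 ✓; others ✗
  U6: none of the 2 fault types match ✗
  U7: none of the 2 fault types match ✗
  U8: none of the 2 fault types match ✗
  U9: none of the 2 fault types match ✗
  U10: stuck-at-1 ✓; others ✗
Consistent faults: {U2 stuck-at-0, U3 stuck-at-0, U4 stuck-at-0, U5 stuck-at-1, U10 stuck-at-1} — 5 in all.

5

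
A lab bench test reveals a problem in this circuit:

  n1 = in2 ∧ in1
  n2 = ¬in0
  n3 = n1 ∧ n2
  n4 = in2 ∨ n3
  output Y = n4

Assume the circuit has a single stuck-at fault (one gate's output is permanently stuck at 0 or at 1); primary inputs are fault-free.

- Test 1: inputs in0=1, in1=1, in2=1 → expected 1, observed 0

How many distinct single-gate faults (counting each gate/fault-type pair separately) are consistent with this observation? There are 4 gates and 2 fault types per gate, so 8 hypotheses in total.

Fault-free: n1=1, n2=0, n3=0, n4=1 → 1. Observed 0.
  n1 stuck-at-0: output 1 ✗
  n1 stuck-at-1: output 1 ✗
  n2 stuck-at-0: output 1 ✗
  n2 stuck-at-1: output 1 ✗
  n3 stuck-at-0: output 1 ✗
  n3 stuck-at-1: output 1 ✗
  n4 stuck-at-0: output 0 ✓
  n4 stuck-at-1: output 1 ✗
Consistent faults: {n4 stuck-at-0} — 1 in all.

1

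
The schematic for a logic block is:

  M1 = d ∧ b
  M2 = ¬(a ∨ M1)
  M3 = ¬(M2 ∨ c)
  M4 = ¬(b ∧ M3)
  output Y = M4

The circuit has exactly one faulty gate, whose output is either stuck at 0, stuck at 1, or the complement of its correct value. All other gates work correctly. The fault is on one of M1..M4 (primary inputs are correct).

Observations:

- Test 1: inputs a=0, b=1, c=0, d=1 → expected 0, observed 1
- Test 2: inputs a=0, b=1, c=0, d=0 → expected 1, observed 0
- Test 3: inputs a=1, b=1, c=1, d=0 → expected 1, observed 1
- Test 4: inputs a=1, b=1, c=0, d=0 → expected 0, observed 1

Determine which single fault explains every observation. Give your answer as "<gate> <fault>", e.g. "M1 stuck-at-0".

Fault-free values for test 1 (a=0, b=1, c=0, d=1): M1=1, M2=0, M3=1, M4=0, giving Y=0. Observed 1.
Test 1: faults giving observed 1 are {M1 stuck-at-0, M1 inverted output, M2 stuck-at-1, M2 inverted output, M3 stuck-at-0, M3 inverted output, M4 stuck-at-1, M4 inverted output}.
Test 2 (a=0, b=1, c=0, d=0): fault-free M1=0, M2=1, M3=0, M4=1 → 1; observed 0. Eliminates M1 stuck-at-0, M2 stuck-at-1, M3 stuck-at-0, M4 stuck-at-1.
Test 3 (a=1, b=1, c=1, d=0): fault-free M1=0, M2=0, M3=0, M4=1 → 1; observed 1. Eliminates M3 inverted output, M4 inverted output.
Test 4 (a=1, b=1, c=0, d=0): fault-free M1=0, M2=0, M3=1, M4=0 → 0; observed 1. Eliminates M1 inverted output.
Only M2 inverted output is consistent with every test.

M2 inverted output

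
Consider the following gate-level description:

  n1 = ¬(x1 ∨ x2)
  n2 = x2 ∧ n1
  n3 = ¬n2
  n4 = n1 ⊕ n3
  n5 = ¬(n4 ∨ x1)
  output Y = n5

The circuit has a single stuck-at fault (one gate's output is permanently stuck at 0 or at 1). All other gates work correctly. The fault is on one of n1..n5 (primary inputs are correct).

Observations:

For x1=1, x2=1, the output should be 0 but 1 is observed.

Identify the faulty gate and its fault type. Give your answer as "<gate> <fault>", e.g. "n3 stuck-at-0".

Fault-free values for test 1 (x1=1, x2=1): n1=0, n2=0, n3=1, n4=1, n5=0, giving Y=0. Observed 1.
Test 1: faults giving observed 1 are {n5 stuck-at-1}.
Only n5 stuck-at-1 is consistent with every test.

n5 stuck-at-1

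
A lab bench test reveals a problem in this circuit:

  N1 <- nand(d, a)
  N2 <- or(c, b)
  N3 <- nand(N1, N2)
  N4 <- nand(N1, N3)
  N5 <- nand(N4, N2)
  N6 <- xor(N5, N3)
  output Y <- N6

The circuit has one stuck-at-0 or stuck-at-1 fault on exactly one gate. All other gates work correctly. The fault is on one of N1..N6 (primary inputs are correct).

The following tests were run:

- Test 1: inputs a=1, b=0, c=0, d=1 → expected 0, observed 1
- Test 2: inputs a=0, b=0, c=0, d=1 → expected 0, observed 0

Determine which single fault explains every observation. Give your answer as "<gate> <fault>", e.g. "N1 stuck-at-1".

N2 stuck-at-1

Fault-free values for test 1 (a=1, b=0, c=0, d=1): N1=0, N2=0, N3=1, N4=1, N5=1, N6=0, giving Y=0. Observed 1.
Test 1: faults giving observed 1 are {N2 stuck-at-1, N3 stuck-at-0, N5 stuck-at-0, N6 stuck-at-1}.
Test 2 (a=0, b=0, c=0, d=1): fault-free N1=1, N2=0, N3=1, N4=0, N5=1, N6=0 → 0; observed 0. Eliminates N3 stuck-at-0, N5 stuck-at-0, N6 stuck-at-1.
Only N2 stuck-at-1 is consistent with every test.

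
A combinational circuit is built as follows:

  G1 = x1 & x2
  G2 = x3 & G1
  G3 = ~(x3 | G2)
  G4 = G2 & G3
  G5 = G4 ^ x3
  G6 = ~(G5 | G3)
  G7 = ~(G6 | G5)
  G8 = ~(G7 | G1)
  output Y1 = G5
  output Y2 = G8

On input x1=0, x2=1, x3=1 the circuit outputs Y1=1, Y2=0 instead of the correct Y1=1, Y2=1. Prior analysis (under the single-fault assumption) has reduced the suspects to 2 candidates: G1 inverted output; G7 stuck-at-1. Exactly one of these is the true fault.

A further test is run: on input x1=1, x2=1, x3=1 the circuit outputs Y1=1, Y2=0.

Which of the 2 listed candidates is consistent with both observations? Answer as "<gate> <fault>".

Evaluate each candidate on input x1=1, x2=1, x3=1:
  G1 inverted output: G1=0 [inverted output], G2=0, G3=0, G4=0, G5=1, G6=0, G7=0, G8=1 → Y1=1, Y2=1 — eliminated
  G7 stuck-at-1: G1=1, G2=1, G3=0, G4=0, G5=1, G6=0, G7=1 [stuck-at-1], G8=0 → Y1=1, Y2=0 — matches
Only G7 stuck-at-1 reproduces the observed Y1=1, Y2=0.

G7 stuck-at-1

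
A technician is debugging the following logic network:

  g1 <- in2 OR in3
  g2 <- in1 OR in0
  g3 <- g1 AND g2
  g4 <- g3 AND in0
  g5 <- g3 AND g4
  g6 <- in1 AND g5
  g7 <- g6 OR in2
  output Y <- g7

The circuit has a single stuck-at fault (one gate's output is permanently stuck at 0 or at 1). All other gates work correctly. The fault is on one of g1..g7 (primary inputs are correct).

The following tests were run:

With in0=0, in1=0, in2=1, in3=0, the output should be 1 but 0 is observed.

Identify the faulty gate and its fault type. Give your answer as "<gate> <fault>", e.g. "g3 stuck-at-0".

Fault-free values for test 1 (in0=0, in1=0, in2=1, in3=0): g1=1, g2=0, g3=0, g4=0, g5=0, g6=0, g7=1, giving Y=1. Observed 0.
Test 1: faults giving observed 0 are {g7 stuck-at-0}.
Only g7 stuck-at-0 is consistent with every test.

g7 stuck-at-0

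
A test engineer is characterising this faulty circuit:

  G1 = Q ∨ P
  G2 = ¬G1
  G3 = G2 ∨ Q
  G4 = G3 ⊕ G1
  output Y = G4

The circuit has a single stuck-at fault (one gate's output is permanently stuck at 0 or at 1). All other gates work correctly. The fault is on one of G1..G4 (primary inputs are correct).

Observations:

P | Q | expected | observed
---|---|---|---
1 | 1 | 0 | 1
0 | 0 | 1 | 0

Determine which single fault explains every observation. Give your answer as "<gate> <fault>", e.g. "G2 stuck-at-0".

G3 stuck-at-0

Fault-free values for test 1 (P=1, Q=1): G1=1, G2=0, G3=1, G4=0, giving Y=0. Observed 1.
Test 1: faults giving observed 1 are {G1 stuck-at-0, G3 stuck-at-0, G4 stuck-at-1}.
Test 2 (P=0, Q=0): fault-free G1=0, G2=1, G3=1, G4=1 → 1; observed 0. Eliminates G1 stuck-at-0, G4 stuck-at-1.
Only G3 stuck-at-0 is consistent with every test.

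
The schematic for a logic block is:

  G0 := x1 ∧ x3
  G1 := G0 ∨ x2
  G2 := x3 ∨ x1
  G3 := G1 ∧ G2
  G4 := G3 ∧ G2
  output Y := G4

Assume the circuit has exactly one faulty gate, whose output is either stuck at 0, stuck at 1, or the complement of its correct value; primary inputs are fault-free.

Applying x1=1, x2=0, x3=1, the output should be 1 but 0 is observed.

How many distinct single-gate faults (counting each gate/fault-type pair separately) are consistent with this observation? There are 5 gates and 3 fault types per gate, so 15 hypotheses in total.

10

Fault-free: G0=1, G1=1, G2=1, G3=1, G4=1 → 1. Observed 0.
  G0: stuck-at-0, inverted output ✓; others ✗
  G1: stuck-at-0, inverted output ✓; others ✗
  G2: stuck-at-0, inverted output ✓; others ✗
  G3: stuck-at-0, inverted output ✓; others ✗
  G4: stuck-at-0, inverted output ✓; others ✗
Consistent faults: {G0 stuck-at-0, G0 inverted output, G1 stuck-at-0, G1 inverted output, G2 stuck-at-0, G2 inverted output, G3 stuck-at-0, G3 inverted output, G4 stuck-at-0, G4 inverted output} — 10 in all.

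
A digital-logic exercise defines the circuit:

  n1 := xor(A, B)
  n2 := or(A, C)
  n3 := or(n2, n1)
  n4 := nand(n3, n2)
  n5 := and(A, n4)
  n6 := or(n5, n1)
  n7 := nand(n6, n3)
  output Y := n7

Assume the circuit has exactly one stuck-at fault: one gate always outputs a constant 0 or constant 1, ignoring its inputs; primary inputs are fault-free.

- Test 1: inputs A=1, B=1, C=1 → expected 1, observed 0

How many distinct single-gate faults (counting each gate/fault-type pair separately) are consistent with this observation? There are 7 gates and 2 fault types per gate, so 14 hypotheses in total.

5

Fault-free: n1=0, n2=1, n3=1, n4=0, n5=0, n6=0, n7=1 → 1. Observed 0.
  n1 stuck-at-0: output 1 ✗
  n1 stuck-at-1: output 0 ✓
  n2 stuck-at-0: output 1 ✗
  n2 stuck-at-1: output 1 ✗
  n3 stuck-at-0: output 1 ✗
  n3 stuck-at-1: output 1 ✗
  n4 stuck-at-0: output 1 ✗
  n4 stuck-at-1: output 0 ✓
  n5 stuck-at-0: output 1 ✗
  n5 stuck-at-1: output 0 ✓
  n6 stuck-at-0: output 1 ✗
  n6 stuck-at-1: output 0 ✓
  n7 stuck-at-0: output 0 ✓
  n7 stuck-at-1: output 1 ✗
Consistent faults: {n1 stuck-at-1, n4 stuck-at-1, n5 stuck-at-1, n6 stuck-at-1, n7 stuck-at-0} — 5 in all.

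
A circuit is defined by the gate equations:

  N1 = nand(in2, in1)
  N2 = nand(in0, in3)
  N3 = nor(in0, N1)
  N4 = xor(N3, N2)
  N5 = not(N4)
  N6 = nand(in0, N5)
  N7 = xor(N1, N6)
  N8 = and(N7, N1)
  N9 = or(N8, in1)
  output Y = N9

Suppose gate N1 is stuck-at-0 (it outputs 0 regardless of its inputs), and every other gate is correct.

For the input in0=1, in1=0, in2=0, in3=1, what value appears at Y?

Propagate with N1 forced: N1=0 [stuck-at-0], N2=0, N3=0, N4=0, N5=1, N6=0, N7=0, N8=0, N9=0.
So Y = 0. (Without the fault it would be 1.)

0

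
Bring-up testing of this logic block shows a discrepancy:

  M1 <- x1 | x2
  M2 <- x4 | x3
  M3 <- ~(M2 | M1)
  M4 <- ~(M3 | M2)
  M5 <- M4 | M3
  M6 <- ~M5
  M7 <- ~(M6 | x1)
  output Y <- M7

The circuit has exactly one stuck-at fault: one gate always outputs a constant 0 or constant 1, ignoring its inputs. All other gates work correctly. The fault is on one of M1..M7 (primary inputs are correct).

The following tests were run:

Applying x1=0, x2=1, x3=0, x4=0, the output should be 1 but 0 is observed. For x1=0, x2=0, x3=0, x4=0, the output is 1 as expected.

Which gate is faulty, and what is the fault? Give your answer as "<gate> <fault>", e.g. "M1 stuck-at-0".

Fault-free values for test 1 (x1=0, x2=1, x3=0, x4=0): M1=1, M2=0, M3=0, M4=1, M5=1, M6=0, M7=1, giving Y=1. Observed 0.
Test 1: faults giving observed 0 are {M2 stuck-at-1, M4 stuck-at-0, M5 stuck-at-0, M6 stuck-at-1, M7 stuck-at-0}.
Test 2 (x1=0, x2=0, x3=0, x4=0): fault-free M1=0, M2=0, M3=1, M4=0, M5=1, M6=0, M7=1 → 1; observed 1. Eliminates M2 stuck-at-1, M5 stuck-at-0, M6 stuck-at-1, M7 stuck-at-0.
Only M4 stuck-at-0 is consistent with every test.

M4 stuck-at-0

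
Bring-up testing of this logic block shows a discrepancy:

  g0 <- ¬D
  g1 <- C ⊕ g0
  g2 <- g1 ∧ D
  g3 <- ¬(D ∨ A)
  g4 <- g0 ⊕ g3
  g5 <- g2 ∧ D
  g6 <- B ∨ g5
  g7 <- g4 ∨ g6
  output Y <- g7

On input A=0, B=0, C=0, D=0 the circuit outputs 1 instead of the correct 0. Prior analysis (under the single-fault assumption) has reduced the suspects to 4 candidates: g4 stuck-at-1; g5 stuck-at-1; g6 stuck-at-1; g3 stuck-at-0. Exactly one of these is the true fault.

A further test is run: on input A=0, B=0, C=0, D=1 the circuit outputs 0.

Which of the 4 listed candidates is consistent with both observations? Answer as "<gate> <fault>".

Evaluate each candidate on input A=0, B=0, C=0, D=1:
  g4 stuck-at-1: g0=0, g1=0, g2=0, g3=0, g4=1 [stuck-at-1], g5=0, g6=0, g7=1 → 1 — eliminated
  g5 stuck-at-1: g0=0, g1=0, g2=0, g3=0, g4=0, g5=1 [stuck-at-1], g6=1, g7=1 → 1 — eliminated
  g6 stuck-at-1: g0=0, g1=0, g2=0, g3=0, g4=0, g5=0, g6=1 [stuck-at-1], g7=1 → 1 — eliminated
  g3 stuck-at-0: g0=0, g1=0, g2=0, g3=0 [stuck-at-0], g4=0, g5=0, g6=0, g7=0 → 0 — matches
Only g3 stuck-at-0 reproduces the observed 0.

g3 stuck-at-0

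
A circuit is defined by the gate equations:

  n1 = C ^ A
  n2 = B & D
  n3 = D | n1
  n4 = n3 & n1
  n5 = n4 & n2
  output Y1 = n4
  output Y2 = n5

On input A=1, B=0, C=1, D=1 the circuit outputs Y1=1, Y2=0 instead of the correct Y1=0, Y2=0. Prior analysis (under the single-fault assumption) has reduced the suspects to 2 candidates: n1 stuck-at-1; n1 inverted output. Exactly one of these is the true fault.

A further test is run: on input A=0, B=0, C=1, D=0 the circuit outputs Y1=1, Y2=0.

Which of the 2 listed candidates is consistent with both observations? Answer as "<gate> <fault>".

n1 stuck-at-1

Evaluate each candidate on input A=0, B=0, C=1, D=0:
  n1 stuck-at-1: n1=1 [stuck-at-1], n2=0, n3=1, n4=1, n5=0 → Y1=1, Y2=0 — matches
  n1 inverted output: n1=0 [inverted output], n2=0, n3=0, n4=0, n5=0 → Y1=0, Y2=0 — eliminated
Only n1 stuck-at-1 reproduces the observed Y1=1, Y2=0.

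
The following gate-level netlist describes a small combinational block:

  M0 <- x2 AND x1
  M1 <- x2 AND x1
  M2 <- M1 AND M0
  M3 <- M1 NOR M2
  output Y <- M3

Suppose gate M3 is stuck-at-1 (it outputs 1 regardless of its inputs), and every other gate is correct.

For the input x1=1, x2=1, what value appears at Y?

Propagate with M3 forced: M0=1, M1=1, M2=1, M3=1 [stuck-at-1].
So Y = 1. (Without the fault it would be 0.)

1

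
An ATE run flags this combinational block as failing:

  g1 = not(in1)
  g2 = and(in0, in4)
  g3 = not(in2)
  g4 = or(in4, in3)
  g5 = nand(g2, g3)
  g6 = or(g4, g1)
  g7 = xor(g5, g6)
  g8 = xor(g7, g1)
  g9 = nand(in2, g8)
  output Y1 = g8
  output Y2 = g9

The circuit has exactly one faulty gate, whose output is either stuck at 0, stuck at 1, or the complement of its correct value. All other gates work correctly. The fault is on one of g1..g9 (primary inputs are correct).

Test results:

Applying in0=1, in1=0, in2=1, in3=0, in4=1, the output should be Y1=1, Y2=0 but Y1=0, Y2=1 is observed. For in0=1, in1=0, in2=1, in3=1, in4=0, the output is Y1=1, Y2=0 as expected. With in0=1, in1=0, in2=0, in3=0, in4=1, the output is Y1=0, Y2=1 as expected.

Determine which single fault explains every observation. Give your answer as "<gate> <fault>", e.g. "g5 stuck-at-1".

g3 stuck-at-1

Fault-free values for test 1 (in0=1, in1=0, in2=1, in3=0, in4=1): g1=1, g2=1, g3=0, g4=1, g5=1, g6=1, g7=0, g8=1, g9=0, giving Y1=1, Y2=0. Observed Y1=0, Y2=1.
Test 1: faults giving observed Y1=0, Y2=1 are {g1 stuck-at-0, g1 inverted output, g3 stuck-at-1, g3 inverted output, g5 stuck-at-0, g5 inverted output, g6 stuck-at-0, g6 inverted output, g7 stuck-at-1, g7 inverted output, g8 stuck-at-0, g8 inverted output}.
Test 2 (in0=1, in1=0, in2=1, in3=1, in4=0): fault-free g1=1, g2=0, g3=0, g4=1, g5=1, g6=1, g7=0, g8=1, g9=0 → Y1=1, Y2=0; observed Y1=1, Y2=0. Eliminates g1 stuck-at-0, g1 inverted output, g5 stuck-at-0, g5 inverted output, g6 stuck-at-0, g6 inverted output, g7 stuck-at-1, g7 inverted output, g8 stuck-at-0, g8 inverted output.
Test 3 (in0=1, in1=0, in2=0, in3=0, in4=1): fault-free g1=1, g2=1, g3=1, g4=1, g5=0, g6=1, g7=1, g8=0, g9=1 → Y1=0, Y2=1; observed Y1=0, Y2=1. Eliminates g3 inverted output.
Only g3 stuck-at-1 is consistent with every test.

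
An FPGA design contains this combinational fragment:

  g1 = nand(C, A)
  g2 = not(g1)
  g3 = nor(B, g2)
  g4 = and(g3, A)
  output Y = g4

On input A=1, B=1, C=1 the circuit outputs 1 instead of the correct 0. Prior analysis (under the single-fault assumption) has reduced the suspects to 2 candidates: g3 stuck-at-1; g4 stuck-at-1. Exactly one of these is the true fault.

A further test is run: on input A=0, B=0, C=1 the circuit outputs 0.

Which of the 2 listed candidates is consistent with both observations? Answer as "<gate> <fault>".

g3 stuck-at-1

Evaluate each candidate on input A=0, B=0, C=1:
  g3 stuck-at-1: g1=1, g2=0, g3=1 [stuck-at-1], g4=0 → 0 — matches
  g4 stuck-at-1: g1=1, g2=0, g3=1, g4=1 [stuck-at-1] → 1 — eliminated
Only g3 stuck-at-1 reproduces the observed 0.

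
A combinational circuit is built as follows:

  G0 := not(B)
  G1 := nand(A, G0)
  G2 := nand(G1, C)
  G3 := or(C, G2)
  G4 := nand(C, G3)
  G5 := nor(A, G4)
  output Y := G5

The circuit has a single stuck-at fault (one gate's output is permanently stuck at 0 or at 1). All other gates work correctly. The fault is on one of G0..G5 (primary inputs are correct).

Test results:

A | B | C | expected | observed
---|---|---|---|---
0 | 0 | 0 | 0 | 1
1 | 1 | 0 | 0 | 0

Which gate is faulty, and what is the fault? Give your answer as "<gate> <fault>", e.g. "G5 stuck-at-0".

Fault-free values for test 1 (A=0, B=0, C=0): G0=1, G1=1, G2=1, G3=1, G4=1, G5=0, giving Y=0. Observed 1.
Test 1: faults giving observed 1 are {G4 stuck-at-0, G5 stuck-at-1}.
Test 2 (A=1, B=1, C=0): fault-free G0=0, G1=1, G2=1, G3=1, G4=1, G5=0 → 0; observed 0. Eliminates G5 stuck-at-1.
Only G4 stuck-at-0 is consistent with every test.

G4 stuck-at-0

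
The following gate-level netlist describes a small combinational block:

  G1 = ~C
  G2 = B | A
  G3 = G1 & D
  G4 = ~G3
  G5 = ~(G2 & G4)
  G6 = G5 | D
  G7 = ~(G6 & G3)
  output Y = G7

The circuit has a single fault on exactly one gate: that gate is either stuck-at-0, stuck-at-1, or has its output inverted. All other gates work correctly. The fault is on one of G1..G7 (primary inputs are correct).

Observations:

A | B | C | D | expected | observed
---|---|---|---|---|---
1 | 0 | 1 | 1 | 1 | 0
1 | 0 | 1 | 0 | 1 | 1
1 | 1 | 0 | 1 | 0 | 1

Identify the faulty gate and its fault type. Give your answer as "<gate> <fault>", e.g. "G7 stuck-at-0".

Fault-free values for test 1 (A=1, B=0, C=1, D=1): G1=0, G2=1, G3=0, G4=1, G5=0, G6=1, G7=1, giving Y=1. Observed 0.
Test 1: faults giving observed 0 are {G1 stuck-at-1, G1 inverted output, G3 stuck-at-1, G3 inverted output, G7 stuck-at-0, G7 inverted output}.
Test 2 (A=1, B=0, C=1, D=0): fault-free G1=0, G2=1, G3=0, G4=1, G5=0, G6=0, G7=1 → 1; observed 1. Eliminates G3 stuck-at-1, G3 inverted output, G7 stuck-at-0, G7 inverted output.
Test 3 (A=1, B=1, C=0, D=1): fault-free G1=1, G2=1, G3=1, G4=0, G5=1, G6=1, G7=0 → 0; observed 1. Eliminates G1 stuck-at-1.
Only G1 inverted output is consistent with every test.

G1 inverted output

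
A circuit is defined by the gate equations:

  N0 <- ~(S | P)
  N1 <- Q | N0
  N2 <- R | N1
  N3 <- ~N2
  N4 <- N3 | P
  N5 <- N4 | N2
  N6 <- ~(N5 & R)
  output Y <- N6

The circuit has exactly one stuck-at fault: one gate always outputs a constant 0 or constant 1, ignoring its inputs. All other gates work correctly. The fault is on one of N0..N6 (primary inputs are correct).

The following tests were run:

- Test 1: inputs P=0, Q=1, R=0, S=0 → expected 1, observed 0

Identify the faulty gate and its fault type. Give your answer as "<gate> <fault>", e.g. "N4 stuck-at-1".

N6 stuck-at-0

Fault-free values for test 1 (P=0, Q=1, R=0, S=0): N0=1, N1=1, N2=1, N3=0, N4=0, N5=1, N6=1, giving Y=1. Observed 0.
Test 1: faults giving observed 0 are {N6 stuck-at-0}.
Only N6 stuck-at-0 is consistent with every test.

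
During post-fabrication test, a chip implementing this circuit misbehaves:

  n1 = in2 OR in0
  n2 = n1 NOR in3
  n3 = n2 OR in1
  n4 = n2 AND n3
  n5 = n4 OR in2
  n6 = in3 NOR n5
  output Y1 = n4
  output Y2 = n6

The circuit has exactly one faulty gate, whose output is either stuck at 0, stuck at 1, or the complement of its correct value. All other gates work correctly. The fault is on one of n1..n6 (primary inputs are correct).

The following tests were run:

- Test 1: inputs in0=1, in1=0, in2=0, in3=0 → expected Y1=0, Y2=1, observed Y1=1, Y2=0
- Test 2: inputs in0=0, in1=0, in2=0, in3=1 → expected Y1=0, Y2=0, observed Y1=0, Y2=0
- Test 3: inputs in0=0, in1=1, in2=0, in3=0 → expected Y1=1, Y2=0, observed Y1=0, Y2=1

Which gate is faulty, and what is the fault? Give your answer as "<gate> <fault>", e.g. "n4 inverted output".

Fault-free values for test 1 (in0=1, in1=0, in2=0, in3=0): n1=1, n2=0, n3=0, n4=0, n5=0, n6=1, giving Y1=0, Y2=1. Observed Y1=1, Y2=0.
Test 1: faults giving observed Y1=1, Y2=0 are {n1 stuck-at-0, n1 inverted output, n2 stuck-at-1, n2 inverted output, n4 stuck-at-1, n4 inverted output}.
Test 2 (in0=0, in1=0, in2=0, in3=1): fault-free n1=0, n2=0, n3=0, n4=0, n5=0, n6=0 → Y1=0, Y2=0; observed Y1=0, Y2=0. Eliminates n2 stuck-at-1, n2 inverted output, n4 stuck-at-1, n4 inverted output.
Test 3 (in0=0, in1=1, in2=0, in3=0): fault-free n1=0, n2=1, n3=1, n4=1, n5=1, n6=0 → Y1=1, Y2=0; observed Y1=0, Y2=1. Eliminates n1 stuck-at-0.
Only n1 inverted output is consistent with every test.

n1 inverted output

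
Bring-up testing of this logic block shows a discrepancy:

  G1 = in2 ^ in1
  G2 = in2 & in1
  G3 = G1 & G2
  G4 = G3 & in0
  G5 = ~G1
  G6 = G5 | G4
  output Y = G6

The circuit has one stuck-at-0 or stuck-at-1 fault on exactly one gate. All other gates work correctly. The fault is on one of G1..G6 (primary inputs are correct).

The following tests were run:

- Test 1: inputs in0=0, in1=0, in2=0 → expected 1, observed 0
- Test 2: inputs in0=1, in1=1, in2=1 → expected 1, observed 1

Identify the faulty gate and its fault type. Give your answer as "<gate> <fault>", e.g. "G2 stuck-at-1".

G1 stuck-at-1

Fault-free values for test 1 (in0=0, in1=0, in2=0): G1=0, G2=0, G3=0, G4=0, G5=1, G6=1, giving Y=1. Observed 0.
Test 1: faults giving observed 0 are {G1 stuck-at-1, G5 stuck-at-0, G6 stuck-at-0}.
Test 2 (in0=1, in1=1, in2=1): fault-free G1=0, G2=1, G3=0, G4=0, G5=1, G6=1 → 1; observed 1. Eliminates G5 stuck-at-0, G6 stuck-at-0.
Only G1 stuck-at-1 is consistent with every test.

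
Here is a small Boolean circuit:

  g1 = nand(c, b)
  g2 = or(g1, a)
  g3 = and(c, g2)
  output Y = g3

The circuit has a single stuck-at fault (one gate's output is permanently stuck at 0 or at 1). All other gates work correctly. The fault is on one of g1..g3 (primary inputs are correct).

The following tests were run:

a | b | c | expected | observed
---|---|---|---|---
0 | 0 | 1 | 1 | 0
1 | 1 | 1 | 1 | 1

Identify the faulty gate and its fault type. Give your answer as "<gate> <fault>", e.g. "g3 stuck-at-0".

g1 stuck-at-0

Fault-free values for test 1 (a=0, b=0, c=1): g1=1, g2=1, g3=1, giving Y=1. Observed 0.
Test 1: faults giving observed 0 are {g1 stuck-at-0, g2 stuck-at-0, g3 stuck-at-0}.
Test 2 (a=1, b=1, c=1): fault-free g1=0, g2=1, g3=1 → 1; observed 1. Eliminates g2 stuck-at-0, g3 stuck-at-0.
Only g1 stuck-at-0 is consistent with every test.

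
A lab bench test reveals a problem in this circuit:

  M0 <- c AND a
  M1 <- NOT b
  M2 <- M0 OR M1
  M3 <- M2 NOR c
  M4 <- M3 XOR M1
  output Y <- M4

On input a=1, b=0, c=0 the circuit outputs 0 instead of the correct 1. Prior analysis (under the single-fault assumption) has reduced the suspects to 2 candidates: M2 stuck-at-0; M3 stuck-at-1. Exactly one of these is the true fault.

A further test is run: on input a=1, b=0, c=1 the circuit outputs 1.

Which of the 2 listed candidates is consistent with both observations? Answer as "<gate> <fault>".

M2 stuck-at-0

Evaluate each candidate on input a=1, b=0, c=1:
  M2 stuck-at-0: M0=1, M1=1, M2=0 [stuck-at-0], M3=0, M4=1 → 1 — matches
  M3 stuck-at-1: M0=1, M1=1, M2=1, M3=1 [stuck-at-1], M4=0 → 0 — eliminated
Only M2 stuck-at-0 reproduces the observed 1.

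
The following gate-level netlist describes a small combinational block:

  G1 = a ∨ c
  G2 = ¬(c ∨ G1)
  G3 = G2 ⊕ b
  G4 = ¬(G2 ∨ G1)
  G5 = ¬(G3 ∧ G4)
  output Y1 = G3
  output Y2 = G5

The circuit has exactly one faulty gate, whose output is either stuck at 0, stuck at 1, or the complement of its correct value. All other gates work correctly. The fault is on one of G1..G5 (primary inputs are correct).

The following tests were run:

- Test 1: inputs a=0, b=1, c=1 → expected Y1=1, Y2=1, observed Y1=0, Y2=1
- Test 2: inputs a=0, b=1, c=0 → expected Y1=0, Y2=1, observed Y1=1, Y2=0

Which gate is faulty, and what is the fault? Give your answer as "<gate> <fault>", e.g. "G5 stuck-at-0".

Fault-free values for test 1 (a=0, b=1, c=1): G1=1, G2=0, G3=1, G4=0, G5=1, giving Y1=1, Y2=1. Observed Y1=0, Y2=1.
Test 1: faults giving observed Y1=0, Y2=1 are {G2 stuck-at-1, G2 inverted output, G3 stuck-at-0, G3 inverted output}.
Test 2 (a=0, b=1, c=0): fault-free G1=0, G2=1, G3=0, G4=0, G5=1 → Y1=0, Y2=1; observed Y1=1, Y2=0. Eliminates G2 stuck-at-1, G3 stuck-at-0, G3 inverted output.
Only G2 inverted output is consistent with every test.

G2 inverted output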